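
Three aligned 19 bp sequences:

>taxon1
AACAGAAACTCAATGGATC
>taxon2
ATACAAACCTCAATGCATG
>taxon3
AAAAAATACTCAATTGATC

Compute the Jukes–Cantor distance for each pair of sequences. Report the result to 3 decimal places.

taxon1–taxon2: 7/19 sites differ → p ≈ 0.368421, d = −0.75 ln(1 − 0.491228) = 0.506816 ≈ 0.507.
taxon1–taxon3: 4/19 sites differ → p ≈ 0.210526, d = −0.75 ln(1 − 0.280701) = 0.247109 ≈ 0.247.
taxon2–taxon3: 7/19 sites differ → p ≈ 0.368421, d = −0.75 ln(1 − 0.491228) = 0.506816 ≈ 0.507.

d(taxon1,taxon2) = 0.507, d(taxon1,taxon3) = 0.247, d(taxon2,taxon3) = 0.507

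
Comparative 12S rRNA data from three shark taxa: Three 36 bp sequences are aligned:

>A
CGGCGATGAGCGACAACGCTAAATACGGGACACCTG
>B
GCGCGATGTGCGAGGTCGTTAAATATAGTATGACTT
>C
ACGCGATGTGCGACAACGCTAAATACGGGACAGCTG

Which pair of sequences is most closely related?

A–B: 14/36 differ, p = 0.389, d = 0.548.
A–C: 4/36 differ, p = 0.111, d = 0.120.
B–C: 12/36 differ, p = 0.333, d = 0.441.
The smallest distance is between A and C.

A and C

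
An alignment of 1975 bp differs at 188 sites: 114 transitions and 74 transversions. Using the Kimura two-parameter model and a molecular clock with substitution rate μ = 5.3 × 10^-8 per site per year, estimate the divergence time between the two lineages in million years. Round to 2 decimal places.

P = 114/1975 ≈ 0.057722 and Q = 74/1975 ≈ 0.037468.
Under the Kimura two-parameter model, d = −½ ln(1 − 2P − Q) − ¼ ln(1 − 2Q).
1 − 2P − Q = 0.847088, giving −½ ln(0.847088) = 0.082975.
1 − 2Q = 0.925064, giving −¼ ln(0.925064) = 0.019473.
d = 0.082975 + 0.019473 = 0.102448.
Under a molecular clock d = 2μt, so t = d/(2μ) = 0.102448 / (2 × 5.3 × 10^-8) = 0.97 million years.

0.97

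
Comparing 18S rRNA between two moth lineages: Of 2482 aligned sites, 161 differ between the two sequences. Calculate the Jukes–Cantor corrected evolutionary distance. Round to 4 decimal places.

0.0678

p = 161/2482 ≈ 0.064867.
d = −(3/4) ln(1 − 4p/3) = −0.75 ln(1 − 0.086489) = −0.75 ln(0.913511)
  = −0.75 × (-0.090460) = 0.067845 substitutions/site.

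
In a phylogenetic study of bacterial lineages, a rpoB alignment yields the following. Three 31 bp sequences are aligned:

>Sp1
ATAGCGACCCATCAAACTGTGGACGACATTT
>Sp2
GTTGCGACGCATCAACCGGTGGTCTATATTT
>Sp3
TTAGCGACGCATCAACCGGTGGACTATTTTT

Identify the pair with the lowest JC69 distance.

Sp2 and Sp3

Sp1–Sp2: 8/31 differ, p = 0.258, d = 0.316.
Sp1–Sp3: 7/31 differ, p = 0.226, d = 0.269.
Sp2–Sp3: 4/31 differ, p = 0.129, d = 0.142.
The smallest distance is between Sp2 and Sp3.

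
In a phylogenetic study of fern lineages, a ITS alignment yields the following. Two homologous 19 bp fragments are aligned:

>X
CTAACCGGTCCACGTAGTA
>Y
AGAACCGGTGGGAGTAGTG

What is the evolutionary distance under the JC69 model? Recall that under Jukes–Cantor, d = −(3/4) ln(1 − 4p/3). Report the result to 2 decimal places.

The sequences differ at 7 of 19 sites (1, 2, 10, 11, 12, 13, 19), so p = 7/19 ≈ 0.368421.
d = −(3/4) ln(1 − 4p/3) = −0.75 ln(1 − 0.491228) = −0.75 ln(0.508772)
  = −0.75 × (-0.675755) = 0.506816 substitutions/site.

0.51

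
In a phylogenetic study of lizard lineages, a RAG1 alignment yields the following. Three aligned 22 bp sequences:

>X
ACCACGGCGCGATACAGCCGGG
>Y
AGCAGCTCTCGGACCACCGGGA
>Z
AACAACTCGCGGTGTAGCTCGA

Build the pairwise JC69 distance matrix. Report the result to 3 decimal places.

X–Y: 11/22 sites differ → p = 0.5, d = −0.75 ln(1 − 0.666667) = 0.823960 ≈ 0.824.
X–Z: 10/22 sites differ → p ≈ 0.454545, d = −0.75 ln(1 − 0.60606) = 0.698667 ≈ 0.699.
Y–Z: 9/22 sites differ → p ≈ 0.409091, d = −0.75 ln(1 − 0.545455) = 0.591344 ≈ 0.591.

d(X,Y) = 0.824, d(X,Z) = 0.699, d(Y,Z) = 0.591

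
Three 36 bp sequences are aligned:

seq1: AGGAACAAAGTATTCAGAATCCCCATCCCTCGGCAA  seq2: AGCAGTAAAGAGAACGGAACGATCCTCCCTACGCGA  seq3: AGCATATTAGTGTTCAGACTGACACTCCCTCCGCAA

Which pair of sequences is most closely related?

seq1 and seq3

seq1–seq2: 16/36 differ, p = 0.444, d = 0.673.
seq1–seq3: 12/36 differ, p = 0.333, d = 0.441.
seq2–seq3: 14/36 differ, p = 0.389, d = 0.548.
The smallest distance is between seq1 and seq3.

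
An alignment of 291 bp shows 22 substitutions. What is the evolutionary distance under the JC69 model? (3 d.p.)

p = 22/291 ≈ 0.075601.
d = −(3/4) ln(1 − 4p/3) = −0.75 ln(1 − 0.100801) = −0.75 ln(0.899199)
  = −0.75 × (-0.106251) = 0.079688 substitutions/site.

0.080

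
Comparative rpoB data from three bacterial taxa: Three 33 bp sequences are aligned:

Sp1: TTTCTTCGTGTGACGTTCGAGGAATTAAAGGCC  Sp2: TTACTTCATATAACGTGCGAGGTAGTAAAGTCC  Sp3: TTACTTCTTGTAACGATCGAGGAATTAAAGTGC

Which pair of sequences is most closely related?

Sp1–Sp2: 8/33 differ, p = 0.242, d = 0.293.
Sp1–Sp3: 6/33 differ, p = 0.182, d = 0.208.
Sp2–Sp3: 7/33 differ, p = 0.212, d = 0.249.
The smallest distance is between Sp1 and Sp3.

Sp1 and Sp3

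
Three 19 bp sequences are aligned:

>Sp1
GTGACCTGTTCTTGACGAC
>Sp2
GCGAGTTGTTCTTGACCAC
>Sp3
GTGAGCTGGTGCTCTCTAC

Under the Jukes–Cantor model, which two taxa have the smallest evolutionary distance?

Sp1 and Sp2

Sp1–Sp2: 4/19 differ, p = 0.211, d = 0.247.
Sp1–Sp3: 7/19 differ, p = 0.368, d = 0.507.
Sp2–Sp3: 8/19 differ, p = 0.421, d = 0.618.
The smallest distance is between Sp1 and Sp2.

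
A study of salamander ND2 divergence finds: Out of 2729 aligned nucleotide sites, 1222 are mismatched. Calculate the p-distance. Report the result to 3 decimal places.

0.448

p = 1222/2729 = 0.447783… ≈ 0.448 (to 3 d.p.).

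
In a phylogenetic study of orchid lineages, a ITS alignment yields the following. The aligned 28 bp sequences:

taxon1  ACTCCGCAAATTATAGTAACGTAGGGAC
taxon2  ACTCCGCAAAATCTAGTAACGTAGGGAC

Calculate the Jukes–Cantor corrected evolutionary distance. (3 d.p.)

The sequences differ at 2 of 28 sites (11, 13), so p = 2/28 ≈ 0.071429.
d = −(3/4) ln(1 − 4p/3) = −0.75 ln(1 − 0.095239) = −0.75 ln(0.904761)
  = −0.75 × (-0.100084) = 0.075063 substitutions/site.

0.075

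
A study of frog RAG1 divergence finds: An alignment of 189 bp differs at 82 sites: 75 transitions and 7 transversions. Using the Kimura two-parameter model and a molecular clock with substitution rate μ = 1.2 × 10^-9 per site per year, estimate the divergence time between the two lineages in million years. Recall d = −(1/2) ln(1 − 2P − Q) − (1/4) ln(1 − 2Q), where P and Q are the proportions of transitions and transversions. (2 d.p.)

378.02

P = 75/189 ≈ 0.396825 and Q = 7/189 ≈ 0.037037.
Under the Kimura two-parameter model, d = −½ ln(1 − 2P − Q) − ¼ ln(1 − 2Q).
1 − 2P − Q = 0.169313, giving −½ ln(0.169313) = 0.888003.
1 − 2Q = 0.925926, giving −¼ ln(0.925926) = 0.019240.
d = 0.888003 + 0.019240 = 0.907243.
Under a molecular clock d = 2μt, so t = d/(2μ) = 0.907243 / (2 × 1.2 × 10^-9) = 378.02 million years.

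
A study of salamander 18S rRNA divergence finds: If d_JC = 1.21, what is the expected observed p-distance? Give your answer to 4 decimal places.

p = (3/4)(1 − e^(−4d/3)) = 0.75 × (1 − e^(-1.613333)) = 0.75 × (1 − 0.199222) = 0.600584.

0.6006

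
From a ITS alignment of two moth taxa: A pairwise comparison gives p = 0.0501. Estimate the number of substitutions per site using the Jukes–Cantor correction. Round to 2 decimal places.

0.05

d = −(3/4) ln(1 − 4p/3) = −0.75 ln(1 − 0.0668) = −0.75 ln(0.9332)
  = −0.75 × (-0.069136) = 0.051852 substitutions/site.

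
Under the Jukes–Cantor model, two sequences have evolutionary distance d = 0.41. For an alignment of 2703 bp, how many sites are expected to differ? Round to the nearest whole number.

854

Invert JC69: p = (3/4)(1 − e^(−4d/3)) = 0.75 × (1 − e^(-0.546667)) = 0.75 × (1 − 0.578876) = 0.315843.
Expected differing sites = pL ≈ 0.315843 × 2703 = 853.723629 ≈ 854.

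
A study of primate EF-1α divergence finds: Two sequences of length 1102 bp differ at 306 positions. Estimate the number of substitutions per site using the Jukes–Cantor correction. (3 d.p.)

0.347

p = 306/1102 ≈ 0.277677.
d = −(3/4) ln(1 − 4p/3) = −0.75 ln(1 − 0.370236) = −0.75 ln(0.629764)
  = −0.75 × (-0.462410) = 0.346808 substitutions/site.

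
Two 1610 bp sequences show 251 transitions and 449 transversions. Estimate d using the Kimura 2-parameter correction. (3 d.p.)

0.651

P = 251/1610 ≈ 0.155901 and Q = 449/1610 ≈ 0.278882.
Under the Kimura two-parameter model, d = −½ ln(1 − 2P − Q) − ¼ ln(1 − 2Q).
1 − 2P − Q = 0.409316, giving −½ ln(0.409316) = 0.446634.
1 − 2Q = 0.442236, giving −¼ ln(0.442236) = 0.203978.
d = 0.446634 + 0.203978 = 0.650612.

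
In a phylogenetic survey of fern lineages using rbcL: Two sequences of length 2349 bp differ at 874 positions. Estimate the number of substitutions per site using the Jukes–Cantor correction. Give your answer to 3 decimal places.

p = 874/2349 ≈ 0.372073.
d = −(3/4) ln(1 − 4p/3) = −0.75 ln(1 − 0.496097) = −0.75 ln(0.503903)
  = −0.75 × (-0.685371) = 0.514028 substitutions/site.

0.514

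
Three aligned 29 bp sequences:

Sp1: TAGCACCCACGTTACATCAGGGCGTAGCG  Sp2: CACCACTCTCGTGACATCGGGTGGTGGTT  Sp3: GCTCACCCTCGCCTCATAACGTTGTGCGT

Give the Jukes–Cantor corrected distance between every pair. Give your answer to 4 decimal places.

Sp1–Sp2: 11/29 sites differ → p ≈ 0.37931, d = −0.75 ln(1 − 0.505747) = 0.528531 ≈ 0.5285.
Sp1–Sp3: 15/29 sites differ → p ≈ 0.517241, d = −0.75 ln(1 − 0.689655) = 0.877553 ≈ 0.8776.
Sp2–Sp3: 13/29 sites differ → p ≈ 0.448276, d = −0.75 ln(1 − 0.597701) = 0.682920 ≈ 0.6829.

d(Sp1,Sp2) = 0.5285, d(Sp1,Sp3) = 0.8776, d(Sp2,Sp3) = 0.6829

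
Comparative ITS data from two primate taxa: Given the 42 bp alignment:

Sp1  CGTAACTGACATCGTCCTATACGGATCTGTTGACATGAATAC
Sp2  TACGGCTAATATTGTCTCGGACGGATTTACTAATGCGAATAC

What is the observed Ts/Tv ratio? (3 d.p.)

Transitions are A↔G and C↔T; transversions are all other mismatches.
Transitions: 18. Transversions: 1.
R = 18/1 = 18.000.

18.000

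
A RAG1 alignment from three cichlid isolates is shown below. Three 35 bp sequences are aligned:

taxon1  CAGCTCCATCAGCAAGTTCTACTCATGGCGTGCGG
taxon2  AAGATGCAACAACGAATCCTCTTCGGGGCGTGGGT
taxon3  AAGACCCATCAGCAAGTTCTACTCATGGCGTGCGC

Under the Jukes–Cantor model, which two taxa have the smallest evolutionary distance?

taxon1 and taxon3

taxon1–taxon2: 14/35 differ, p = 0.400, d = 0.572.
taxon1–taxon3: 4/35 differ, p = 0.114, d = 0.124.
taxon2–taxon3: 13/35 differ, p = 0.371, d = 0.513.
The smallest distance is between taxon1 and taxon3.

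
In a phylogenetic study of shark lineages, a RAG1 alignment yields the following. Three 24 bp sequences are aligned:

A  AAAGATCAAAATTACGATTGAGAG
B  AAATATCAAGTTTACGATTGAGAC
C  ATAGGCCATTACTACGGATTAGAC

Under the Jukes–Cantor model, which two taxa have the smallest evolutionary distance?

A–B: 4/24 differ, p = 0.167, d = 0.188.
A–C: 10/24 differ, p = 0.417, d = 0.608.
B–C: 11/24 differ, p = 0.458, d = 0.708.
The smallest distance is between A and B.

A and B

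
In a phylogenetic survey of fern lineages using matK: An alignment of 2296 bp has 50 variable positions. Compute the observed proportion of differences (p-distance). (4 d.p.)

0.0218

p = 50/2296 = 0.021777… ≈ 0.0218 (to 4 d.p.).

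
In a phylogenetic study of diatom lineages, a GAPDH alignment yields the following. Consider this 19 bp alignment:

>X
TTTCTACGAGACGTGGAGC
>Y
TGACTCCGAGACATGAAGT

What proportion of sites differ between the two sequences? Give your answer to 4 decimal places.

0.3158

The sequences differ at 6 of 19 positions (sites 2, 3, 6, 13, 16, 19).
p = 6/19 = 0.315789… ≈ 0.3158 (to 4 d.p.).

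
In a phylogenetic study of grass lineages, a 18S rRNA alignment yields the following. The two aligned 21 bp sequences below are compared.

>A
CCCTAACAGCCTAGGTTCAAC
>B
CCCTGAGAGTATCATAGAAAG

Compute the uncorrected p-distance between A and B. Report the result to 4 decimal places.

0.5238

The sequences differ at 11 of 21 positions.
p = 11/21 = 0.523809… ≈ 0.5238 (to 4 d.p.).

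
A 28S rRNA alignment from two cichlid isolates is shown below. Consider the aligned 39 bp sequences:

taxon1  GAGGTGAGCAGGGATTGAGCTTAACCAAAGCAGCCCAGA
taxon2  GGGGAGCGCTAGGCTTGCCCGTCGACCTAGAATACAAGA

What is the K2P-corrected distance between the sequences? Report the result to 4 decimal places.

0.7532

Of 39 sites, 3 differences are transitions and 15 are transversions, so P = 3/39 ≈ 0.076923 and Q = 15/39 ≈ 0.384615.
Under the Kimura two-parameter model, d = −½ ln(1 − 2P − Q) − ¼ ln(1 − 2Q).
1 − 2P − Q = 0.461539, giving −½ ln(0.461539) = 0.386594.
1 − 2Q = 0.23077, giving −¼ ln(0.23077) = 0.366583.
d = 0.386594 + 0.366583 = 0.753177.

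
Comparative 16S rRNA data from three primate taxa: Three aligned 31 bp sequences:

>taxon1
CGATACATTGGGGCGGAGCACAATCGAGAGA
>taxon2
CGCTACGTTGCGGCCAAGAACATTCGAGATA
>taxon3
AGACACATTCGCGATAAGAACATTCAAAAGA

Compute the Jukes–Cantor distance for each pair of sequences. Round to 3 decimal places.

d(taxon1,taxon2) = 0.316, d(taxon1,taxon3) = 0.481, d(taxon2,taxon3) = 0.544

taxon1–taxon2: 8/31 sites differ → p ≈ 0.258065, d = −0.75 ln(1 − 0.344087) = 0.316295 ≈ 0.316.
taxon1–taxon3: 11/31 sites differ → p ≈ 0.354839, d = −0.75 ln(1 − 0.473119) = 0.480585 ≈ 0.481.
taxon2–taxon3: 12/31 sites differ → p ≈ 0.387097, d = −0.75 ln(1 − 0.516129) = 0.544453 ≈ 0.544.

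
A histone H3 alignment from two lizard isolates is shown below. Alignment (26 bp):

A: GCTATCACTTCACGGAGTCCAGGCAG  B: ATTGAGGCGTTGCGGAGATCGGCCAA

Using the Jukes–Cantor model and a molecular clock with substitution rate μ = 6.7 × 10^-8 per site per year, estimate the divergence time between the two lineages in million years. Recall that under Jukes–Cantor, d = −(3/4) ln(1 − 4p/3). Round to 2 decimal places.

7.08

The sequences differ at 14 of 26 sites, so p = 14/26 ≈ 0.538462.
d = −(3/4) ln(1 − 4p/3) = −0.75 ln(1 − 0.717949) = −0.75 ln(0.282051)
  = −0.75 × (-1.265667) = 0.949250 substitutions/site.
Under a molecular clock d = 2μt, so t = d/(2μ) = 0.949250 / (2 × 6.7 × 10^-8) = 7.08 million years.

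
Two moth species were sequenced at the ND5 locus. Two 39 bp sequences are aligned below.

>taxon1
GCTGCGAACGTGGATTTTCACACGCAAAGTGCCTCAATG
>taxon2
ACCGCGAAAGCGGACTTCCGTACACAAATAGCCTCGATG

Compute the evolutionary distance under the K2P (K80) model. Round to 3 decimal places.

Of 39 sites, 9 differences are transitions and 3 are transversions, so P = 9/39 ≈ 0.230769 and Q = 3/39 ≈ 0.076923.
Under the Kimura two-parameter model, d = −½ ln(1 − 2P − Q) − ¼ ln(1 − 2Q).
1 − 2P − Q = 0.461539, giving −½ ln(0.461539) = 0.386594.
1 − 2Q = 0.846154, giving −¼ ln(0.846154) = 0.041763.
d = 0.386594 + 0.041763 = 0.428357.

0.428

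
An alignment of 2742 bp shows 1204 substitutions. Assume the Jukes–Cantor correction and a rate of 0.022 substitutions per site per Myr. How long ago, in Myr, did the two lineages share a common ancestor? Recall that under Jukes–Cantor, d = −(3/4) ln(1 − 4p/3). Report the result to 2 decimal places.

15.01

p = 1204/2742 ≈ 0.439096.
d = −(3/4) ln(1 − 4p/3) = −0.75 ln(1 − 0.585461) = −0.75 ln(0.414539)
  = −0.75 × (-0.880588) = 0.660441 substitutions/site.
Under a molecular clock d = 2μt, so t = d/(2μ) = 0.660441 / (2 × 0.022) = 15.01 Myr.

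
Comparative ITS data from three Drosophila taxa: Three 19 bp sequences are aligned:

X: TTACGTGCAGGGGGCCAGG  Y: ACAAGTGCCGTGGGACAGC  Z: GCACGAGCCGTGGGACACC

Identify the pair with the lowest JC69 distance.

Y and Z

X–Y: 7/19 differ, p = 0.368, d = 0.507.
X–Z: 8/19 differ, p = 0.421, d = 0.618.
Y–Z: 4/19 differ, p = 0.211, d = 0.247.
The smallest distance is between Y and Z.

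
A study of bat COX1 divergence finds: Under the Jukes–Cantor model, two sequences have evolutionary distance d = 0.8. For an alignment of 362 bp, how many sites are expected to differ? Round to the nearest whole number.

178

Invert JC69: p = (3/4)(1 − e^(−4d/3)) = 0.75 × (1 − e^(-1.066667)) = 0.75 × (1 − 0.344154) = 0.491885.
Expected differing sites = pL ≈ 0.491885 × 362 = 178.06237 ≈ 178.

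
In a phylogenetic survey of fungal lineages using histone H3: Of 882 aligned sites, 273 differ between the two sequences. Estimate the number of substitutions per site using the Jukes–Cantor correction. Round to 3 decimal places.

0.399

p = 273/882 ≈ 0.309524.
d = −(3/4) ln(1 − 4p/3) = −0.75 ln(1 − 0.412699) = −0.75 ln(0.587301)
  = −0.75 × (-0.532218) = 0.399164 substitutions/site.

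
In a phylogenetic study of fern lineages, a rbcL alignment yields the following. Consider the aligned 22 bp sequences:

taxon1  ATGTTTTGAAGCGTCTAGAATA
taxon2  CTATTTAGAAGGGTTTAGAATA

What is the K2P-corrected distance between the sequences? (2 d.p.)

Of 22 sites, 2 differences are transitions and 3 are transversions, so P = 2/22 ≈ 0.090909 and Q = 3/22 ≈ 0.136364.
Under the Kimura two-parameter model, d = −½ ln(1 − 2P − Q) − ¼ ln(1 − 2Q).
1 − 2P − Q = 0.681818, giving −½ ln(0.681818) = 0.191496.
1 − 2Q = 0.727272, giving −¼ ln(0.727272) = 0.079614.
d = 0.191496 + 0.079614 = 0.271110.

0.27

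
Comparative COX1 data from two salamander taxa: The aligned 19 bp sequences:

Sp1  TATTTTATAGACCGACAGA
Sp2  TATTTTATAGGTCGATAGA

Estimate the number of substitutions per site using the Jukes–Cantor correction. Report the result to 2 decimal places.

The sequences differ at 3 of 19 sites (11, 12, 16), so p = 3/19 ≈ 0.157895.
d = −(3/4) ln(1 − 4p/3) = −0.75 ln(1 − 0.210527) = −0.75 ln(0.789473)
  = −0.75 × (-0.236390) = 0.177293 substitutions/site.

0.18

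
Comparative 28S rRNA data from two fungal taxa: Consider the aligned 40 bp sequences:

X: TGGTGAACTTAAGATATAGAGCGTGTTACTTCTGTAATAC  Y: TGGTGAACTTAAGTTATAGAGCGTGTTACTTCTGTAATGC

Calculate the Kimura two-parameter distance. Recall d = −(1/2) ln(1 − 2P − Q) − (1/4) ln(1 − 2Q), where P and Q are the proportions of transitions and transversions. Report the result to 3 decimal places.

Of 40 sites, 1 differences are transitions and 1 are transversions, so P = 1/40 = 0.025 and Q = 1/40 = 0.025.
Under the Kimura two-parameter model, d = −½ ln(1 − 2P − Q) − ¼ ln(1 − 2Q).
1 − 2P − Q = 0.925, giving −½ ln(0.925) = 0.038981.
1 − 2Q = 0.95, giving −¼ ln(0.95) = 0.012823.
d = 0.038981 + 0.012823 = 0.051804.

0.052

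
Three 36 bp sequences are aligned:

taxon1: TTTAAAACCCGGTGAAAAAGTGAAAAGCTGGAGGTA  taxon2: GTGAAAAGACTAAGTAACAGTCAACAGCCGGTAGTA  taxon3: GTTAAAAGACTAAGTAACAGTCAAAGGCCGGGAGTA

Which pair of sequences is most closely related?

taxon2 and taxon3

taxon1–taxon2: 14/36 differ, p = 0.389, d = 0.548.
taxon1–taxon3: 13/36 differ, p = 0.361, d = 0.493.
taxon2–taxon3: 4/36 differ, p = 0.111, d = 0.120.
The smallest distance is between taxon2 and taxon3.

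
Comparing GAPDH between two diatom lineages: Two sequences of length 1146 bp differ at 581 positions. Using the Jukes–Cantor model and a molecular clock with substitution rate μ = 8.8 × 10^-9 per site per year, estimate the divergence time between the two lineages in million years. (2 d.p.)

p = 581/1146 ≈ 0.506981.
d = −(3/4) ln(1 − 4p/3) = −0.75 ln(1 − 0.675975) = −0.75 ln(0.324025)
  = −0.75 × (-1.126935) = 0.845201 substitutions/site.
Under a molecular clock d = 2μt, so t = d/(2μ) = 0.845201 / (2 × 8.8 × 10^-9) = 48.02 million years.

48.02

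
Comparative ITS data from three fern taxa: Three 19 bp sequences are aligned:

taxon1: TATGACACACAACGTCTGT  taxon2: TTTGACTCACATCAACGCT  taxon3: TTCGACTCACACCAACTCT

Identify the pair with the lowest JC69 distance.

taxon2 and taxon3

taxon1–taxon2: 7/19 differ, p = 0.368, d = 0.507.
taxon1–taxon3: 7/19 differ, p = 0.368, d = 0.507.
taxon2–taxon3: 3/19 differ, p = 0.158, d = 0.177.
The smallest distance is between taxon2 and taxon3.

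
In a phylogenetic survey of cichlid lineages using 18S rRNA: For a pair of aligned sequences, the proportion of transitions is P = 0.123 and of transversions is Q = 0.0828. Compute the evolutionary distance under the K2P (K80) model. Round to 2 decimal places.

0.24

Under the Kimura two-parameter model, d = −½ ln(1 − 2P − Q) − ¼ ln(1 − 2Q).
1 − 2P − Q = 0.6712, giving −½ ln(0.6712) = 0.199344.
1 − 2Q = 0.8344, giving −¼ ln(0.8344) = 0.045261.
d = 0.199344 + 0.045261 = 0.244605.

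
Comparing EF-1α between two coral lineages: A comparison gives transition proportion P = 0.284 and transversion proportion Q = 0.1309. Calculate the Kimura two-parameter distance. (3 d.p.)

0.676

Under the Kimura two-parameter model, d = −½ ln(1 − 2P − Q) − ¼ ln(1 − 2Q).
1 − 2P − Q = 0.3011, giving −½ ln(0.3011) = 0.600156.
1 − 2Q = 0.7382, giving −¼ ln(0.7382) = 0.075885.
d = 0.600156 + 0.075885 = 0.676041.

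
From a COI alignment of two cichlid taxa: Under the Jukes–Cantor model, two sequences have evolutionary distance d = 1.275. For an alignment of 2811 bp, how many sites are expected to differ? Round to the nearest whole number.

Invert JC69: p = (3/4)(1 − e^(−4d/3)) = 0.75 × (1 − e^(-1.7)) = 0.75 × (1 − 0.182684) = 0.612987.
Expected differing sites = pL ≈ 0.612987 × 2811 = 1723.106457 ≈ 1723.

1723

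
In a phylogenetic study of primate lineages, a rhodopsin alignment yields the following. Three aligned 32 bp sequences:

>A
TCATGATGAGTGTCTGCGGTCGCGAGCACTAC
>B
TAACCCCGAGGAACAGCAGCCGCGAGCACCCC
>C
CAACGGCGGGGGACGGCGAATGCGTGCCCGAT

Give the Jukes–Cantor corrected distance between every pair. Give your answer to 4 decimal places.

A–B: 13/32 sites differ → p = 0.40625, d = −0.75 ln(1 − 0.541667) = 0.585119 ≈ 0.5851.
A–C: 16/32 sites differ → p = 0.5, d = −0.75 ln(1 − 0.666667) = 0.823960 ≈ 0.8240.
B–C: 15/32 sites differ → p = 0.46875, d = −0.75 ln(1 − 0.625) = 0.735622 ≈ 0.7356.

d(A,B) = 0.5851, d(A,C) = 0.8240, d(B,C) = 0.7356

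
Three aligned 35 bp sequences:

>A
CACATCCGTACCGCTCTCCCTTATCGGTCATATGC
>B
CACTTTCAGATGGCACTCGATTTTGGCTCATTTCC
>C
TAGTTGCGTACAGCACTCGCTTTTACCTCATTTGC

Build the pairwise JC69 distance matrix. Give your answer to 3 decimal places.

d(A,B) = 0.572, d(A,C) = 0.458, d(B,C) = 0.407

A–B: 14/35 sites differ → p = 0.4, d = −0.75 ln(1 − 0.533333) = 0.571605 ≈ 0.572.
A–C: 12/35 sites differ → p ≈ 0.342857, d = −0.75 ln(1 − 0.457143) = 0.458182 ≈ 0.458.
B–C: 11/35 sites differ → p ≈ 0.314286, d = −0.75 ln(1 − 0.419048) = 0.407315 ≈ 0.407.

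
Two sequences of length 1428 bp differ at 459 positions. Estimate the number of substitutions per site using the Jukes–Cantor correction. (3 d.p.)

p = 459/1428 ≈ 0.321429.
d = −(3/4) ln(1 − 4p/3) = −0.75 ln(1 − 0.428572) = −0.75 ln(0.571428)
  = −0.75 × (-0.559617) = 0.419713 substitutions/site.

0.420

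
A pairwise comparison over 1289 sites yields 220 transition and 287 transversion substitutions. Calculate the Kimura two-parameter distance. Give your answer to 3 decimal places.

P = 220/1289 ≈ 0.170675 and Q = 287/1289 ≈ 0.222653.
Under the Kimura two-parameter model, d = −½ ln(1 − 2P − Q) − ¼ ln(1 − 2Q).
1 − 2P − Q = 0.435997, giving −½ ln(0.435997) = 0.415060.
1 − 2Q = 0.554694, giving −¼ ln(0.554694) = 0.147335.
d = 0.415060 + 0.147335 = 0.562395.

0.562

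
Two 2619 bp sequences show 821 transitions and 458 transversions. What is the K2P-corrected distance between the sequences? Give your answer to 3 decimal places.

P = 821/2619 ≈ 0.313478 and Q = 458/2619 ≈ 0.174876.
Under the Kimura two-parameter model, d = −½ ln(1 − 2P − Q) − ¼ ln(1 − 2Q).
1 − 2P − Q = 0.198168, giving −½ ln(0.198168) = 0.809320.
1 − 2Q = 0.650248, giving −¼ ln(0.650248) = 0.107600.
d = 0.809320 + 0.107600 = 0.916920.

0.917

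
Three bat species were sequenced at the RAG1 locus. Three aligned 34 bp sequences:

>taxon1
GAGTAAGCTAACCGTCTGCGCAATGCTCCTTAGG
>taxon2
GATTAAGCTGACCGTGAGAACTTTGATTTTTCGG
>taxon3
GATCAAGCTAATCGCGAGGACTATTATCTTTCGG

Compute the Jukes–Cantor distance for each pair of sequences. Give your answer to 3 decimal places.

taxon1–taxon2: 12/34 sites differ → p ≈ 0.352941, d = −0.75 ln(1 − 0.470588) = 0.476991 ≈ 0.477.
taxon1–taxon3: 13/34 sites differ → p ≈ 0.382353, d = −0.75 ln(1 − 0.509804) = 0.534712 ≈ 0.535.
taxon2–taxon3: 8/34 sites differ → p ≈ 0.235294, d = −0.75 ln(1 − 0.313725) = 0.282358 ≈ 0.282.

d(taxon1,taxon2) = 0.477, d(taxon1,taxon3) = 0.535, d(taxon2,taxon3) = 0.282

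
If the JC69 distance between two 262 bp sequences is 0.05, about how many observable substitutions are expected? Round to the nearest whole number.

13

Invert JC69: p = (3/4)(1 − e^(−4d/3)) = 0.75 × (1 − e^(-0.066667)) = 0.75 × (1 − 0.935507) = 0.048370.
Expected differing sites = pL ≈ 0.048370 × 262 = 12.67294 ≈ 13.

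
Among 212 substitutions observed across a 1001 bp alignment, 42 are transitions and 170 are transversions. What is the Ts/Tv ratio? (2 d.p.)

0.25

R = 42/170 = 0.247058… ≈ 0.25 (to 2 d.p.).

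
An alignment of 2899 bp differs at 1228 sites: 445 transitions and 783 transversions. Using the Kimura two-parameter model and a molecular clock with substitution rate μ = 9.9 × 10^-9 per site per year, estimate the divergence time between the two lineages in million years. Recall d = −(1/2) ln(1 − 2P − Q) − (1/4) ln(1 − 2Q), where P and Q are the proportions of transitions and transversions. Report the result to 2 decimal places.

31.54

P = 445/2899 ≈ 0.153501 and Q = 783/2899 ≈ 0.270093.
Under the Kimura two-parameter model, d = −½ ln(1 − 2P − Q) − ¼ ln(1 − 2Q).
1 − 2P − Q = 0.422905, giving −½ ln(0.422905) = 0.430304.
1 − 2Q = 0.459814, giving −¼ ln(0.459814) = 0.194233.
d = 0.430304 + 0.194233 = 0.624537.
Under a molecular clock d = 2μt, so t = d/(2μ) = 0.624537 / (2 × 9.9 × 10^-9) = 31.54 million years.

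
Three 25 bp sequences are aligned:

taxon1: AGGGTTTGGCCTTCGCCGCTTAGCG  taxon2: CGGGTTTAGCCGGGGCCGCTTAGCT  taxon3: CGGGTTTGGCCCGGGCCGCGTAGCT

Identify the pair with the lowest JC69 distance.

taxon1–taxon2: 6/25 differ, p = 0.240, d = 0.289.
taxon1–taxon3: 6/25 differ, p = 0.240, d = 0.289.
taxon2–taxon3: 3/25 differ, p = 0.120, d = 0.131.
The smallest distance is between taxon2 and taxon3.

taxon2 and taxon3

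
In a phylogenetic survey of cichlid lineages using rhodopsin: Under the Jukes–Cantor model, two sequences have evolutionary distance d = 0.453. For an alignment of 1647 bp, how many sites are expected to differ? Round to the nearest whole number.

Invert JC69: p = (3/4)(1 − e^(−4d/3)) = 0.75 × (1 − e^(-0.604)) = 0.75 × (1 − 0.546621) = 0.340034.
Expected differing sites = pL ≈ 0.340034 × 1647 = 560.035998 ≈ 560.

560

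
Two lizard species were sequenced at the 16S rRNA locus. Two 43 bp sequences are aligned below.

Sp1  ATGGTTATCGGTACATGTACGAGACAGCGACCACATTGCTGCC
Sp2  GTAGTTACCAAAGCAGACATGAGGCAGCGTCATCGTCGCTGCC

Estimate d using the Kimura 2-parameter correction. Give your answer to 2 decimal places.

Of 43 sites, 12 differences are transitions and 5 are transversions, so P = 12/43 ≈ 0.27907 and Q = 5/43 ≈ 0.116279.
Under the Kimura two-parameter model, d = −½ ln(1 − 2P − Q) − ¼ ln(1 − 2Q).
1 − 2P − Q = 0.325581, giving −½ ln(0.325581) = 0.561072.
1 − 2Q = 0.767442, giving −¼ ln(0.767442) = 0.066173.
d = 0.561072 + 0.066173 = 0.627245.

0.63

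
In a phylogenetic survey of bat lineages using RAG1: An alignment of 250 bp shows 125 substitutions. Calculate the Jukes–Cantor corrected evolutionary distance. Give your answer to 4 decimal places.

0.8240

p = 125/250 = 0.5.
d = −(3/4) ln(1 − 4p/3) = −0.75 ln(1 − 0.666667) = −0.75 ln(0.333333)
  = −0.75 × (-1.098613) = 0.823960 substitutions/site.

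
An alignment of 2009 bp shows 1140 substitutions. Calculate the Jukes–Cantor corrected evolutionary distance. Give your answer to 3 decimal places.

p = 1140/2009 ≈ 0.567446.
d = −(3/4) ln(1 − 4p/3) = −0.75 ln(1 − 0.756595) = −0.75 ln(0.243405)
  = −0.75 × (-1.413029) = 1.059772 substitutions/site.

1.060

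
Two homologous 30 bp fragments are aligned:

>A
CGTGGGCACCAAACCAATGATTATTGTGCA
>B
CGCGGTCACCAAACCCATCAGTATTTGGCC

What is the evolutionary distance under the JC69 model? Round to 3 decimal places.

The sequences differ at 8 of 30 sites (3, 6, 16, 19, 21, 26, 27, 30), so p = 8/30 ≈ 0.266667.
d = −(3/4) ln(1 − 4p/3) = −0.75 ln(1 − 0.355556) = −0.75 ln(0.644444)
  = −0.75 × (-0.439367) = 0.329525 substitutions/site.

0.330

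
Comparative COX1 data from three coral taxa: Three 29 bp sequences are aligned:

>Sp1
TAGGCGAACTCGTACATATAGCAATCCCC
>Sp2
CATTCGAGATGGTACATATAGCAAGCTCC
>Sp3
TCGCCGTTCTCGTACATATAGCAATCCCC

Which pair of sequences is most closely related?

Sp1 and Sp3

Sp1–Sp2: 8/29 differ, p = 0.276, d = 0.344.
Sp1–Sp3: 4/29 differ, p = 0.138, d = 0.152.
Sp2–Sp3: 10/29 differ, p = 0.345, d = 0.462.
The smallest distance is between Sp1 and Sp3.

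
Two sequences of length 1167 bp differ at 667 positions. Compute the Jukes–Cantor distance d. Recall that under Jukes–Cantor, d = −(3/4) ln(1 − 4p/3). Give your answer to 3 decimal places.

p = 667/1167 ≈ 0.571551.
d = −(3/4) ln(1 − 4p/3) = −0.75 ln(1 − 0.762068) = −0.75 ln(0.237932)
  = −0.75 × (-1.435770) = 1.076828 substitutions/site.

1.077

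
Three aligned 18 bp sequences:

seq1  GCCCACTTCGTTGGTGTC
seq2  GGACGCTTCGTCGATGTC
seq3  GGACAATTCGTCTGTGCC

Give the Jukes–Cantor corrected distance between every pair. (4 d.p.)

d(seq1,seq2) = 0.3470, d(seq1,seq3) = 0.4408, d(seq2,seq3) = 0.3470

seq1–seq2: 5/18 sites differ → p ≈ 0.277778, d = −0.75 ln(1 − 0.370371) = 0.346968 ≈ 0.3470.
seq1–seq3: 6/18 sites differ → p ≈ 0.333333, d = −0.75 ln(1 − 0.444444) = 0.440839 ≈ 0.4408.
seq2–seq3: 5/18 sites differ → p ≈ 0.277778, d = −0.75 ln(1 − 0.370371) = 0.346968 ≈ 0.3470.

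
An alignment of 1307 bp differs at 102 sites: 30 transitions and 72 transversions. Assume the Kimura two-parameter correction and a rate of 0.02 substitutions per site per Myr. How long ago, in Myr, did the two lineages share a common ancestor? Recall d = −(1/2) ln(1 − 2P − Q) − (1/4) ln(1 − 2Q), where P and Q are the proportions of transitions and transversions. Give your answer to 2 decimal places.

P = 30/1307 ≈ 0.022953 and Q = 72/1307 ≈ 0.055088.
Under the Kimura two-parameter model, d = −½ ln(1 − 2P − Q) − ¼ ln(1 − 2Q).
1 − 2P − Q = 0.899006, giving −½ ln(0.899006) = 0.053233.
1 − 2Q = 0.889824, giving −¼ ln(0.889824) = 0.029183.
d = 0.053233 + 0.029183 = 0.082416.
Under a molecular clock d = 2μt, so t = d/(2μ) = 0.082416 / (2 × 0.02) = 2.06 Myr.

2.06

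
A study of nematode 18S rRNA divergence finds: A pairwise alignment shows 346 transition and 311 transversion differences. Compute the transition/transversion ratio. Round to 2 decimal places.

1.11

R = 346/311 = 1.112540… ≈ 1.11 (to 2 d.p.).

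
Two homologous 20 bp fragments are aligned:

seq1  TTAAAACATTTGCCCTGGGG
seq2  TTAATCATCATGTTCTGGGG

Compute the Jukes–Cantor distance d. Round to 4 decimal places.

0.5716

The sequences differ at 8 of 20 sites (5, 6, 7, 8, 9, 10, 13, 14), so p = 8/20 = 0.4.
d = −(3/4) ln(1 − 4p/3) = −0.75 ln(1 − 0.533333) = −0.75 ln(0.466667)
  = −0.75 × (-0.762139) = 0.571604 substitutions/site.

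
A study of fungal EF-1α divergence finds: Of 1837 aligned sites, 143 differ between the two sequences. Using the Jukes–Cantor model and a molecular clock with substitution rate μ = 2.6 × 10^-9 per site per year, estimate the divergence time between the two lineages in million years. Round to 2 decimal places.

p = 143/1837 ≈ 0.077844.
d = −(3/4) ln(1 − 4p/3) = −0.75 ln(1 − 0.103792) = −0.75 ln(0.896208)
  = −0.75 × (-0.109583) = 0.082187 substitutions/site.
Under a molecular clock d = 2μt, so t = d/(2μ) = 0.082187 / (2 × 2.6 × 10^-9) = 15.81 million years.

15.81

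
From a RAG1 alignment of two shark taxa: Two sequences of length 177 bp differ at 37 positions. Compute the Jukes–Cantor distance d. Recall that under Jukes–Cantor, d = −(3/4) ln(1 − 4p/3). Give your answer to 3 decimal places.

p = 37/177 ≈ 0.20904.
d = −(3/4) ln(1 − 4p/3) = −0.75 ln(1 − 0.27872) = −0.75 ln(0.72128)
  = −0.75 × (-0.326728) = 0.245046 substitutions/site.

0.245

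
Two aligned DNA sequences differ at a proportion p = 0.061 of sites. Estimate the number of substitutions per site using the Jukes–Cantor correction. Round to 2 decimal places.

d = −(3/4) ln(1 − 4p/3) = −0.75 ln(1 − 0.081333) = −0.75 ln(0.918667)
  = −0.75 × (-0.084832) = 0.063624 substitutions/site.

0.06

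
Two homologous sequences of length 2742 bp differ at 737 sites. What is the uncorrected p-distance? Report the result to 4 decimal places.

p = 737/2742 = 0.268781… ≈ 0.2688 (to 4 d.p.).

0.2688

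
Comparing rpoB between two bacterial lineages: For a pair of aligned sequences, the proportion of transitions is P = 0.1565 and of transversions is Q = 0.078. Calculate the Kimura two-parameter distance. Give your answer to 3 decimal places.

Under the Kimura two-parameter model, d = −½ ln(1 − 2P − Q) − ¼ ln(1 − 2Q).
1 − 2P − Q = 0.609, giving −½ ln(0.609) = 0.247969.
1 − 2Q = 0.844, giving −¼ ln(0.844) = 0.042401.
d = 0.247969 + 0.042401 = 0.290370.

0.290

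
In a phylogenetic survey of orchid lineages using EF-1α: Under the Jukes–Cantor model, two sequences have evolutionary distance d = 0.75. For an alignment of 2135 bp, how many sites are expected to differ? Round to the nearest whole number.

Invert JC69: p = (3/4)(1 − e^(−4d/3)) = 0.75 × (1 − e^(-1)) = 0.75 × (1 − 0.367879) = 0.474091.
Expected differing sites = pL ≈ 0.474091 × 2135 = 1012.184285 ≈ 1012.

1012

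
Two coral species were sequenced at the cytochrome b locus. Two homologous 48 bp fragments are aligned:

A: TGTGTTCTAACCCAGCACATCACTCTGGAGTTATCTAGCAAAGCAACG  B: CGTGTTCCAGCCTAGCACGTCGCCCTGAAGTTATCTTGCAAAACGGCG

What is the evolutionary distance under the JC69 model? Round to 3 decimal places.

0.304

The sequences differ at 12 of 48 sites, so p = 12/48 = 0.25.
d = −(3/4) ln(1 − 4p/3) = −0.75 ln(1 − 0.333333) = −0.75 ln(0.666667)
  = −0.75 × (-0.405465) = 0.304099 substitutions/site.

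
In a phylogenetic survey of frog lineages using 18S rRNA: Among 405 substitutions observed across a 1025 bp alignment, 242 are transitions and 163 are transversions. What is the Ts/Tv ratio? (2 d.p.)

R = 242/163 = 1.484662… ≈ 1.48 (to 2 d.p.).

1.48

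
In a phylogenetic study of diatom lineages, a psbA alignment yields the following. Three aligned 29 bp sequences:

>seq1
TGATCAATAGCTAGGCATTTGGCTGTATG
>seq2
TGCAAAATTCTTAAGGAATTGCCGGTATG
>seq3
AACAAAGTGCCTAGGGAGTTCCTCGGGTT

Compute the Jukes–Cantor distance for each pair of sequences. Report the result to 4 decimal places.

d(seq1,seq2) = 0.5285, d(seq1,seq3) = 1.1411, d(seq2,seq3) = 0.6829

seq1–seq2: 11/29 sites differ → p ≈ 0.37931, d = −0.75 ln(1 − 0.505747) = 0.528531 ≈ 0.5285.
seq1–seq3: 17/29 sites differ → p ≈ 0.586207, d = −0.75 ln(1 − 0.781609) = 1.141101 ≈ 1.1411.
seq2–seq3: 13/29 sites differ → p ≈ 0.448276, d = −0.75 ln(1 − 0.597701) = 0.682920 ≈ 0.6829.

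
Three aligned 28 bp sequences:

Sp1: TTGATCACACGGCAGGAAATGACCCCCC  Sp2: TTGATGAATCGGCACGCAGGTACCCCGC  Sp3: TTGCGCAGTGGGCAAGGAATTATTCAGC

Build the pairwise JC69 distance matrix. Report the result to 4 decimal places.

d(Sp1,Sp2) = 0.4197, d(Sp1,Sp3) = 0.6355, d(Sp2,Sp3) = 0.6355

Sp1–Sp2: 9/28 sites differ → p ≈ 0.321429, d = −0.75 ln(1 − 0.428572) = 0.419713 ≈ 0.4197.
Sp1–Sp3: 12/28 sites differ → p ≈ 0.428571, d = −0.75 ln(1 − 0.571428) = 0.635472 ≈ 0.6355.
Sp2–Sp3: 12/28 sites differ → p ≈ 0.428571, d = −0.75 ln(1 − 0.571428) = 0.635472 ≈ 0.6355.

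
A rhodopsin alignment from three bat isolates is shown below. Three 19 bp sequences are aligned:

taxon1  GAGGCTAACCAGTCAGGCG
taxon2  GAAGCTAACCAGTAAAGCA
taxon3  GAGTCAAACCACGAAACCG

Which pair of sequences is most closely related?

taxon1–taxon2: 4/19 differ, p = 0.211, d = 0.247.
taxon1–taxon3: 7/19 differ, p = 0.368, d = 0.507.
taxon2–taxon3: 7/19 differ, p = 0.368, d = 0.507.
The smallest distance is between taxon1 and taxon2.

taxon1 and taxon2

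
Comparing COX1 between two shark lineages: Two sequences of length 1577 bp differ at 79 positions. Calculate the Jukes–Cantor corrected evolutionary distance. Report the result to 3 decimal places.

0.052

p = 79/1577 ≈ 0.050095.
d = −(3/4) ln(1 − 4p/3) = −0.75 ln(1 − 0.066793) = −0.75 ln(0.933207)
  = −0.75 × (-0.069128) = 0.051846 substitutions/site.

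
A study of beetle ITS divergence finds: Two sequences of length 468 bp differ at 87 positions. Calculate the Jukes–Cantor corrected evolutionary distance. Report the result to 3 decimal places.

0.214

p = 87/468 ≈ 0.185897.
d = −(3/4) ln(1 − 4p/3) = −0.75 ln(1 − 0.247863) = −0.75 ln(0.752137)
  = −0.75 × (-0.284837) = 0.213628 substitutions/site.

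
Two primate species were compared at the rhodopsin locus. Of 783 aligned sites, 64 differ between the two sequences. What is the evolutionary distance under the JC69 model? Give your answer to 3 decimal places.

p = 64/783 ≈ 0.081737.
d = −(3/4) ln(1 − 4p/3) = −0.75 ln(1 − 0.108983) = −0.75 ln(0.891017)
  = −0.75 × (-0.115392) = 0.086544 substitutions/site.

0.087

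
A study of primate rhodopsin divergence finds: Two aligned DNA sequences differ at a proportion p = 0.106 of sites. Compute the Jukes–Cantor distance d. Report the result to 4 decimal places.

d = −(3/4) ln(1 − 4p/3) = −0.75 ln(1 − 0.141333) = −0.75 ln(0.858667)
  = −0.75 × (-0.152374) = 0.114281 substitutions/site.

0.1143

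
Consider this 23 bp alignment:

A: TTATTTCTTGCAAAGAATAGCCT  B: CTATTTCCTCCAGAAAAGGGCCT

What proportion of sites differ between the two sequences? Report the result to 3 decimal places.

0.304

The sequences differ at 7 of 23 positions (sites 1, 8, 10, 13, 15, 18, 19).
p = 7/23 = 0.304347… ≈ 0.304 (to 3 d.p.).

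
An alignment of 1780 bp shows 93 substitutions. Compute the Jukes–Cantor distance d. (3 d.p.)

p = 93/1780 ≈ 0.052247.
d = −(3/4) ln(1 − 4p/3) = −0.75 ln(1 − 0.069663) = −0.75 ln(0.930337)
  = −0.75 × (-0.072208) = 0.054156 substitutions/site.

0.054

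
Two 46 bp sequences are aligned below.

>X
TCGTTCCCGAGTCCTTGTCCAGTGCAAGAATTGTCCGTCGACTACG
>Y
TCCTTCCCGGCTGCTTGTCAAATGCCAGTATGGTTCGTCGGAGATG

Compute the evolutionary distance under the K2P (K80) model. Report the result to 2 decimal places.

0.39

Of 46 sites, 5 differences are transitions and 9 are transversions, so P = 5/46 ≈ 0.108696 and Q = 9/46 ≈ 0.195652.
Under the Kimura two-parameter model, d = −½ ln(1 − 2P − Q) − ¼ ln(1 − 2Q).
1 − 2P − Q = 0.586956, giving −½ ln(0.586956) = 0.266403.
1 − 2Q = 0.608696, giving −¼ ln(0.608696) = 0.124109.
d = 0.266403 + 0.124109 = 0.390512.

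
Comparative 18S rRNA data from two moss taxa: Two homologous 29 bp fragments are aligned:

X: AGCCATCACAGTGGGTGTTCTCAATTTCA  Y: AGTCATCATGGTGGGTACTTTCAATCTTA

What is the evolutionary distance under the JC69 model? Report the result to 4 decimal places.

The sequences differ at 8 of 29 sites (3, 9, 10, 17, 18, 20, 26, 28), so p = 8/29 ≈ 0.275862.
d = −(3/4) ln(1 − 4p/3) = −0.75 ln(1 − 0.367816) = −0.75 ln(0.632184)
  = −0.75 × (-0.458575) = 0.343931 substitutions/site.

0.3439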